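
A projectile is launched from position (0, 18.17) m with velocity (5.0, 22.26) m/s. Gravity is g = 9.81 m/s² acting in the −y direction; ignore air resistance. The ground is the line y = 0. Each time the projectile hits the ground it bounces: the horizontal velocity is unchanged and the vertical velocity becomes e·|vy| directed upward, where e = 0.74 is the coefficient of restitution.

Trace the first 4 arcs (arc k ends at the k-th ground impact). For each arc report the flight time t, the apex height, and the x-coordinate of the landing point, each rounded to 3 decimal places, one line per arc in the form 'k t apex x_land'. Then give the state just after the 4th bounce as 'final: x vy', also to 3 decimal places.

1 5.245 43.425 26.223
2 4.404 23.780 48.241
3 3.259 13.022 64.535
4 2.411 7.131 76.592
final: 76.592 8.753

Arc 1: start y=18.170, vy=22.260 → t=5.245, apex=43.425, x_land=26.223, impact vy=-29.189
  bounce: vy ← 0.74·29.189 = 21.600
Arc 2: start y=0.000, vy=21.600 → t=4.404, apex=23.780, x_land=48.241, impact vy=-21.600
  bounce: vy ← 0.74·21.600 = 15.984
Arc 3: start y=0.000, vy=15.984 → t=3.259, apex=13.022, x_land=64.535, impact vy=-15.984
  bounce: vy ← 0.74·15.984 = 11.828
Arc 4: start y=0.000, vy=11.828 → t=2.411, apex=7.131, x_land=76.592, impact vy=-11.828
  bounce: vy ← 0.74·11.828 = 8.753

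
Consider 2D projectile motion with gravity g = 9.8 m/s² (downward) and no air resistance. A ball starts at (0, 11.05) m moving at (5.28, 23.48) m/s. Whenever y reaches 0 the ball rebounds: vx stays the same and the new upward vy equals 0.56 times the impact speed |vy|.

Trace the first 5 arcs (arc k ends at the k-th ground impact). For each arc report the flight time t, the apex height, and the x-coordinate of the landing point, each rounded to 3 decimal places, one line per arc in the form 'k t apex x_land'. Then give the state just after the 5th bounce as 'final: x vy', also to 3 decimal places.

Arc 1: start y=11.050, vy=23.480 → t=5.224, apex=39.178, x_land=27.580, impact vy=-27.711
  bounce: vy ← 0.56·27.711 = 15.518
Arc 2: start y=0.000, vy=15.518 → t=3.167, apex=12.286, x_land=44.302, impact vy=-15.518
  bounce: vy ← 0.56·15.518 = 8.690
Arc 3: start y=0.000, vy=8.690 → t=1.773, apex=3.853, x_land=53.666, impact vy=-8.690
  bounce: vy ← 0.56·8.690 = 4.866
Arc 4: start y=0.000, vy=4.866 → t=0.993, apex=1.208, x_land=58.910, impact vy=-4.866
  bounce: vy ← 0.56·4.866 = 2.725
Arc 5: start y=0.000, vy=2.725 → t=0.556, apex=0.379, x_land=61.846, impact vy=-2.725
  bounce: vy ← 0.56·2.725 = 1.526

1 5.224 39.178 27.580
2 3.167 12.286 44.302
3 1.773 3.853 53.666
4 0.993 1.208 58.910
5 0.556 0.379 61.846
final: 61.846 1.526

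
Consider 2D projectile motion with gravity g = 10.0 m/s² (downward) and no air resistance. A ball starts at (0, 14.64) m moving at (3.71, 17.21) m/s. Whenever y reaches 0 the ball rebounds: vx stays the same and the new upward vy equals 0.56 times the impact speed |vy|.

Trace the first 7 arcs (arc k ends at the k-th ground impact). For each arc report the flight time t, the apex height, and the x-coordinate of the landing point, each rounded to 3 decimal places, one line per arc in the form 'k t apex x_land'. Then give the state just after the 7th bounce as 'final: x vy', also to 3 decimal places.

1 4.148 29.449 15.389
2 2.718 9.235 25.473
3 1.522 2.896 31.120
4 0.852 0.908 34.283
5 0.477 0.285 36.054
6 0.267 0.089 37.045
7 0.150 0.028 37.601
final: 37.601 0.419

Arc 1: start y=14.640, vy=17.210 → t=4.148, apex=29.449, x_land=15.389, impact vy=-24.269
  bounce: vy ← 0.56·24.269 = 13.591
Arc 2: start y=0.000, vy=13.591 → t=2.718, apex=9.235, x_land=25.473, impact vy=-13.591
  bounce: vy ← 0.56·13.591 = 7.611
Arc 3: start y=0.000, vy=7.611 → t=1.522, apex=2.896, x_land=31.120, impact vy=-7.611
  bounce: vy ← 0.56·7.611 = 4.262
Arc 4: start y=0.000, vy=4.262 → t=0.852, apex=0.908, x_land=34.283, impact vy=-4.262
  bounce: vy ← 0.56·4.262 = 2.387
Arc 5: start y=0.000, vy=2.387 → t=0.477, apex=0.285, x_land=36.054, impact vy=-2.387
  bounce: vy ← 0.56·2.387 = 1.337
Arc 6: start y=0.000, vy=1.337 → t=0.267, apex=0.089, x_land=37.045, impact vy=-1.337
  bounce: vy ← 0.56·1.337 = 0.748
Arc 7: start y=0.000, vy=0.748 → t=0.150, apex=0.028, x_land=37.601, impact vy=-0.748
  bounce: vy ← 0.56·0.748 = 0.419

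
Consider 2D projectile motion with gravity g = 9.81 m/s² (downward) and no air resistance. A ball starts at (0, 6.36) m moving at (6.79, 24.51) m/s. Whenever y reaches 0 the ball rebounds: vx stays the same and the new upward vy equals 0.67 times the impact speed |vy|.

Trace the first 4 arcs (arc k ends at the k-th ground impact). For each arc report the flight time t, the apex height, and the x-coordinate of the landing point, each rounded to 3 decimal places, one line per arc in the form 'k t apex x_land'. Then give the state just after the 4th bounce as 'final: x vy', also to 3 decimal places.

1 5.244 36.979 35.608
2 3.679 16.600 60.590
3 2.465 7.452 77.328
4 1.652 3.345 88.543
final: 88.543 5.428

Arc 1: start y=6.360, vy=24.510 → t=5.244, apex=36.979, x_land=35.608, impact vy=-26.936
  bounce: vy ← 0.67·26.936 = 18.047
Arc 2: start y=0.000, vy=18.047 → t=3.679, apex=16.600, x_land=60.590, impact vy=-18.047
  bounce: vy ← 0.67·18.047 = 12.091
Arc 3: start y=0.000, vy=12.091 → t=2.465, apex=7.452, x_land=77.328, impact vy=-12.091
  bounce: vy ← 0.67·12.091 = 8.101
Arc 4: start y=0.000, vy=8.101 → t=1.652, apex=3.345, x_land=88.543, impact vy=-8.101
  bounce: vy ← 0.67·8.101 = 5.428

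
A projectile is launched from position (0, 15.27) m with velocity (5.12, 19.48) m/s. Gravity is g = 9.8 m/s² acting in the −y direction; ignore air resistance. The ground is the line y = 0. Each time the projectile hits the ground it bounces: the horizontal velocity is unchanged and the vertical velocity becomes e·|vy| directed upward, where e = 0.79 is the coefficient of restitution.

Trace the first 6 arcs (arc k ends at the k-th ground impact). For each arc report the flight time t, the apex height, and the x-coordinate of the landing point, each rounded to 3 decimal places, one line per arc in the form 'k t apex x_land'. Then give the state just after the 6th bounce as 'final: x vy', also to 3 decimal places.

Arc 1: start y=15.270, vy=19.480 → t=4.646, apex=34.631, x_land=23.789, impact vy=-26.053
  bounce: vy ← 0.79·26.053 = 20.582
Arc 2: start y=0.000, vy=20.582 → t=4.200, apex=21.613, x_land=45.295, impact vy=-20.582
  bounce: vy ← 0.79·20.582 = 16.260
Arc 3: start y=0.000, vy=16.260 → t=3.318, apex=13.489, x_land=62.284, impact vy=-16.260
  bounce: vy ← 0.79·16.260 = 12.845
Arc 4: start y=0.000, vy=12.845 → t=2.621, apex=8.418, x_land=75.706, impact vy=-12.845
  bounce: vy ← 0.79·12.845 = 10.148
Arc 5: start y=0.000, vy=10.148 → t=2.071, apex=5.254, x_land=86.310, impact vy=-10.148
  bounce: vy ← 0.79·10.148 = 8.017
Arc 6: start y=0.000, vy=8.017 → t=1.636, apex=3.279, x_land=94.686, impact vy=-8.017
  bounce: vy ← 0.79·8.017 = 6.333

1 4.646 34.631 23.789
2 4.200 21.613 45.295
3 3.318 13.489 62.284
4 2.621 8.418 75.706
5 2.071 5.254 86.310
6 1.636 3.279 94.686
final: 94.686 6.333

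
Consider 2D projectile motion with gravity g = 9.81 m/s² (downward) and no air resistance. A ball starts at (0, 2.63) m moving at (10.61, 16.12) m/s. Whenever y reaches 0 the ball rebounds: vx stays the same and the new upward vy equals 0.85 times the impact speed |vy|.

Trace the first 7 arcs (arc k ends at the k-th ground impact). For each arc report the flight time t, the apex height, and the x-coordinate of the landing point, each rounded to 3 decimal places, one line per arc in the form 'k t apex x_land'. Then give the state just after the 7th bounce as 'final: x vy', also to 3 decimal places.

1 3.442 15.874 36.522
2 3.058 11.469 68.970
3 2.600 8.287 96.551
4 2.210 5.987 119.995
5 1.878 4.326 139.923
6 1.596 3.125 156.861
7 1.357 2.258 171.258
final: 171.258 5.658

Arc 1: start y=2.630, vy=16.120 → t=3.442, apex=15.874, x_land=36.522, impact vy=-17.648
  bounce: vy ← 0.85·17.648 = 15.001
Arc 2: start y=0.000, vy=15.001 → t=3.058, apex=11.469, x_land=68.970, impact vy=-15.001
  bounce: vy ← 0.85·15.001 = 12.751
Arc 3: start y=0.000, vy=12.751 → t=2.600, apex=8.287, x_land=96.551, impact vy=-12.751
  bounce: vy ← 0.85·12.751 = 10.838
Arc 4: start y=0.000, vy=10.838 → t=2.210, apex=5.987, x_land=119.995, impact vy=-10.838
  bounce: vy ← 0.85·10.838 = 9.212
Arc 5: start y=0.000, vy=9.212 → t=1.878, apex=4.326, x_land=139.923, impact vy=-9.212
  bounce: vy ← 0.85·9.212 = 7.831
Arc 6: start y=0.000, vy=7.831 → t=1.596, apex=3.125, x_land=156.861, impact vy=-7.831
  bounce: vy ← 0.85·7.831 = 6.656
Arc 7: start y=0.000, vy=6.656 → t=1.357, apex=2.258, x_land=171.258, impact vy=-6.656
  bounce: vy ← 0.85·6.656 = 5.658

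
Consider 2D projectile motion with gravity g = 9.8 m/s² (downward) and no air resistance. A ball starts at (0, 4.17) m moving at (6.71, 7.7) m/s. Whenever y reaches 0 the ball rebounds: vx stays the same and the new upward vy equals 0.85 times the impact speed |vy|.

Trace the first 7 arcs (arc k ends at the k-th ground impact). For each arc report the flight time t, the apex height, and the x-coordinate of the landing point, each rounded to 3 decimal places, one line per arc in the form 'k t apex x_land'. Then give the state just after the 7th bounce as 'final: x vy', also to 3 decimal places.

Arc 1: start y=4.170, vy=7.700 → t=1.997, apex=7.195, x_land=13.403, impact vy=-11.875
  bounce: vy ← 0.85·11.875 = 10.094
Arc 2: start y=0.000, vy=10.094 → t=2.060, apex=5.198, x_land=27.226, impact vy=-10.094
  bounce: vy ← 0.85·10.094 = 8.580
Arc 3: start y=0.000, vy=8.580 → t=1.751, apex=3.756, x_land=38.975, impact vy=-8.580
  bounce: vy ← 0.85·8.580 = 7.293
Arc 4: start y=0.000, vy=7.293 → t=1.488, apex=2.714, x_land=48.962, impact vy=-7.293
  bounce: vy ← 0.85·7.293 = 6.199
Arc 5: start y=0.000, vy=6.199 → t=1.265, apex=1.961, x_land=57.450, impact vy=-6.199
  bounce: vy ← 0.85·6.199 = 5.269
Arc 6: start y=0.000, vy=5.269 → t=1.075, apex=1.417, x_land=64.666, impact vy=-5.269
  bounce: vy ← 0.85·5.269 = 4.479
Arc 7: start y=0.000, vy=4.479 → t=0.914, apex=1.023, x_land=70.799, impact vy=-4.479
  bounce: vy ← 0.85·4.479 = 3.807

1 1.997 7.195 13.403
2 2.060 5.198 27.226
3 1.751 3.756 38.975
4 1.488 2.714 48.962
5 1.265 1.961 57.450
6 1.075 1.417 64.666
7 0.914 1.023 70.799
final: 70.799 3.807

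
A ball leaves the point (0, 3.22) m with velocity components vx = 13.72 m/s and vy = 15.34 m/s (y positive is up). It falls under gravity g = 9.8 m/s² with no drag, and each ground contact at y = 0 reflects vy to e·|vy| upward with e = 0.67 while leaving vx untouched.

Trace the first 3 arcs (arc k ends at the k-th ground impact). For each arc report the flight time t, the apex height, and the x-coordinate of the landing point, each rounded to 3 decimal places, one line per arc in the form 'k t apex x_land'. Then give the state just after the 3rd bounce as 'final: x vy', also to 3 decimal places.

1 3.328 15.226 45.661
2 2.362 6.835 78.069
3 1.583 3.068 99.782
final: 99.782 5.196

Arc 1: start y=3.220, vy=15.340 → t=3.328, apex=15.226, x_land=45.661, impact vy=-17.275
  bounce: vy ← 0.67·17.275 = 11.574
Arc 2: start y=0.000, vy=11.574 → t=2.362, apex=6.835, x_land=78.069, impact vy=-11.574
  bounce: vy ← 0.67·11.574 = 7.755
Arc 3: start y=0.000, vy=7.755 → t=1.583, apex=3.068, x_land=99.782, impact vy=-7.755
  bounce: vy ← 0.67·7.755 = 5.196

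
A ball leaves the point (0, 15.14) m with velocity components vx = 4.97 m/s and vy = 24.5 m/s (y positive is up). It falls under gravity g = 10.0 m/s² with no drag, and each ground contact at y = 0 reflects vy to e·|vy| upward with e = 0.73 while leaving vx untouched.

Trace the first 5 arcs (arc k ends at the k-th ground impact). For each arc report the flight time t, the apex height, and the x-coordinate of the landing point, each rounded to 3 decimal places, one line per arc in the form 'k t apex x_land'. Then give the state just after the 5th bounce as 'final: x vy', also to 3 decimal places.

1 5.455 45.153 27.112
2 4.387 24.062 48.917
3 3.203 12.823 64.835
4 2.338 6.833 76.455
5 1.707 3.641 84.938
final: 84.938 6.230

Arc 1: start y=15.140, vy=24.500 → t=5.455, apex=45.153, x_land=27.112, impact vy=-30.051
  bounce: vy ← 0.73·30.051 = 21.937
Arc 2: start y=0.000, vy=21.937 → t=4.387, apex=24.062, x_land=48.917, impact vy=-21.937
  bounce: vy ← 0.73·21.937 = 16.014
Arc 3: start y=0.000, vy=16.014 → t=3.203, apex=12.823, x_land=64.835, impact vy=-16.014
  bounce: vy ← 0.73·16.014 = 11.690
Arc 4: start y=0.000, vy=11.690 → t=2.338, apex=6.833, x_land=76.455, impact vy=-11.690
  bounce: vy ← 0.73·11.690 = 8.534
Arc 5: start y=0.000, vy=8.534 → t=1.707, apex=3.641, x_land=84.938, impact vy=-8.534
  bounce: vy ← 0.73·8.534 = 6.230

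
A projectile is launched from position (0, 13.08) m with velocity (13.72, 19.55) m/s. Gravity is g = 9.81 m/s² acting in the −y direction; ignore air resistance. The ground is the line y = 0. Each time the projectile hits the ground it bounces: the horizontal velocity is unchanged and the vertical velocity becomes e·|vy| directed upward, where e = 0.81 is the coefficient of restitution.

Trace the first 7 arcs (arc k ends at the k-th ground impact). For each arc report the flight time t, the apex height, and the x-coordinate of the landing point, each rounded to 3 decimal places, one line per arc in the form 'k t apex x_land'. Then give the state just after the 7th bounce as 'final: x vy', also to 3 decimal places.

Arc 1: start y=13.080, vy=19.550 → t=4.569, apex=32.560, x_land=62.691, impact vy=-25.275
  bounce: vy ← 0.81·25.275 = 20.473
Arc 2: start y=0.000, vy=20.473 → t=4.174, apex=21.363, x_land=119.957, impact vy=-20.473
  bounce: vy ← 0.81·20.473 = 16.583
Arc 3: start y=0.000, vy=16.583 → t=3.381, apex=14.016, x_land=166.342, impact vy=-16.583
  bounce: vy ← 0.81·16.583 = 13.432
Arc 4: start y=0.000, vy=13.432 → t=2.738, apex=9.196, x_land=203.914, impact vy=-13.432
  bounce: vy ← 0.81·13.432 = 10.880
Arc 5: start y=0.000, vy=10.880 → t=2.218, apex=6.033, x_land=234.347, impact vy=-10.880
  bounce: vy ← 0.81·10.880 = 8.813
Arc 6: start y=0.000, vy=8.813 → t=1.797, apex=3.959, x_land=258.998, impact vy=-8.813
  bounce: vy ← 0.81·8.813 = 7.138
Arc 7: start y=0.000, vy=7.138 → t=1.455, apex=2.597, x_land=278.965, impact vy=-7.138
  bounce: vy ← 0.81·7.138 = 5.782

1 4.569 32.560 62.691
2 4.174 21.363 119.957
3 3.381 14.016 166.342
4 2.738 9.196 203.914
5 2.218 6.033 234.347
6 1.797 3.959 258.998
7 1.455 2.597 278.965
final: 278.965 5.782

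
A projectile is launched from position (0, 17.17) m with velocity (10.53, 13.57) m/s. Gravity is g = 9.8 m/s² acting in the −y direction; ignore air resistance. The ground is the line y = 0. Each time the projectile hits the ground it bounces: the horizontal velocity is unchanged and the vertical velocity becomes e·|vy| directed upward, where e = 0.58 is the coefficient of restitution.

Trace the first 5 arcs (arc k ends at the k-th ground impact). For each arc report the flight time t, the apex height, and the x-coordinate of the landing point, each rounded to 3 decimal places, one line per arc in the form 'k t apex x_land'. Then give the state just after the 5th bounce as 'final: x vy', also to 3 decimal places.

1 3.713 26.565 39.099
2 2.701 8.937 67.540
3 1.567 3.006 84.036
4 0.909 1.011 93.603
5 0.527 0.340 99.152
final: 99.152 1.498

Arc 1: start y=17.170, vy=13.570 → t=3.713, apex=26.565, x_land=39.099, impact vy=-22.818
  bounce: vy ← 0.58·22.818 = 13.235
Arc 2: start y=0.000, vy=13.235 → t=2.701, apex=8.937, x_land=67.540, impact vy=-13.235
  bounce: vy ← 0.58·13.235 = 7.676
Arc 3: start y=0.000, vy=7.676 → t=1.567, apex=3.006, x_land=84.036, impact vy=-7.676
  bounce: vy ← 0.58·7.676 = 4.452
Arc 4: start y=0.000, vy=4.452 → t=0.909, apex=1.011, x_land=93.603, impact vy=-4.452
  bounce: vy ← 0.58·4.452 = 2.582
Arc 5: start y=0.000, vy=2.582 → t=0.527, apex=0.340, x_land=99.152, impact vy=-2.582
  bounce: vy ← 0.58·2.582 = 1.498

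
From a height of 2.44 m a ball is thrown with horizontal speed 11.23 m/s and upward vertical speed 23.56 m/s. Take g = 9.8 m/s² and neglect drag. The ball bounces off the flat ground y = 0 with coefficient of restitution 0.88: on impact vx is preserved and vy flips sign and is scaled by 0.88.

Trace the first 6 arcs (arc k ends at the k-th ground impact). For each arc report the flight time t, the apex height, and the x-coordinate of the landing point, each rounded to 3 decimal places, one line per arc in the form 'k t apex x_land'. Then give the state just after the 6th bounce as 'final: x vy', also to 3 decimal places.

Arc 1: start y=2.440, vy=23.560 → t=4.910, apex=30.760, x_land=55.135, impact vy=-24.554
  bounce: vy ← 0.88·24.554 = 21.607
Arc 2: start y=0.000, vy=21.607 → t=4.410, apex=23.821, x_land=104.656, impact vy=-21.607
  bounce: vy ← 0.88·21.607 = 19.015
Arc 3: start y=0.000, vy=19.015 → t=3.881, apex=18.447, x_land=148.234, impact vy=-19.015
  bounce: vy ← 0.88·19.015 = 16.733
Arc 4: start y=0.000, vy=16.733 → t=3.415, apex=14.285, x_land=186.583, impact vy=-16.733
  bounce: vy ← 0.88·16.733 = 14.725
Arc 5: start y=0.000, vy=14.725 → t=3.005, apex=11.062, x_land=220.330, impact vy=-14.725
  bounce: vy ← 0.88·14.725 = 12.958
Arc 6: start y=0.000, vy=12.958 → t=2.644, apex=8.567, x_land=250.027, impact vy=-12.958
  bounce: vy ← 0.88·12.958 = 11.403

1 4.910 30.760 55.135
2 4.410 23.821 104.656
3 3.881 18.447 148.234
4 3.415 14.285 186.583
5 3.005 11.062 220.330
6 2.644 8.567 250.027
final: 250.027 11.403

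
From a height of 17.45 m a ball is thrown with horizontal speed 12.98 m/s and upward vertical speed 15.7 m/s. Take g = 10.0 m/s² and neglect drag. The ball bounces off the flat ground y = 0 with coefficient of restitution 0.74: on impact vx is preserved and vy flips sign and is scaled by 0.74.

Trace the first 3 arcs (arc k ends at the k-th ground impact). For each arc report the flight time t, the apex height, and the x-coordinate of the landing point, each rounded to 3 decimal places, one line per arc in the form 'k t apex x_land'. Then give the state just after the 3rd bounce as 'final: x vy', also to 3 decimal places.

Arc 1: start y=17.450, vy=15.700 → t=4.010, apex=29.774, x_land=52.053, impact vy=-24.403
  bounce: vy ← 0.74·24.403 = 18.058
Arc 2: start y=0.000, vy=18.058 → t=3.612, apex=16.305, x_land=98.932, impact vy=-18.058
  bounce: vy ← 0.74·18.058 = 13.363
Arc 3: start y=0.000, vy=13.363 → t=2.673, apex=8.928, x_land=133.622, impact vy=-13.363
  bounce: vy ← 0.74·13.363 = 9.889

1 4.010 29.774 52.053
2 3.612 16.305 98.932
3 2.673 8.928 133.622
final: 133.622 9.889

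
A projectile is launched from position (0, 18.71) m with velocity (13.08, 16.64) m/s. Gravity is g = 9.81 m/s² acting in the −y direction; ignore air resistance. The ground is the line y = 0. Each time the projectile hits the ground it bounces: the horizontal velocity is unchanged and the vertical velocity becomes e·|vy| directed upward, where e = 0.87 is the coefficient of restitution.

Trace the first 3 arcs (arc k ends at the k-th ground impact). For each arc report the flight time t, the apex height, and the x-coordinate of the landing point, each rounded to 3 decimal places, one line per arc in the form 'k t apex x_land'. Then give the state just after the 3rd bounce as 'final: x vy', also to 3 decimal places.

Arc 1: start y=18.710, vy=16.640 → t=4.283, apex=32.823, x_land=56.022, impact vy=-25.377
  bounce: vy ← 0.87·25.377 = 22.078
Arc 2: start y=0.000, vy=22.078 → t=4.501, apex=24.843, x_land=114.896, impact vy=-22.078
  bounce: vy ← 0.87·22.078 = 19.208
Arc 3: start y=0.000, vy=19.208 → t=3.916, apex=18.804, x_land=166.117, impact vy=-19.208
  bounce: vy ← 0.87·19.208 = 16.711

1 4.283 32.823 56.022
2 4.501 24.843 114.896
3 3.916 18.804 166.117
final: 166.117 16.711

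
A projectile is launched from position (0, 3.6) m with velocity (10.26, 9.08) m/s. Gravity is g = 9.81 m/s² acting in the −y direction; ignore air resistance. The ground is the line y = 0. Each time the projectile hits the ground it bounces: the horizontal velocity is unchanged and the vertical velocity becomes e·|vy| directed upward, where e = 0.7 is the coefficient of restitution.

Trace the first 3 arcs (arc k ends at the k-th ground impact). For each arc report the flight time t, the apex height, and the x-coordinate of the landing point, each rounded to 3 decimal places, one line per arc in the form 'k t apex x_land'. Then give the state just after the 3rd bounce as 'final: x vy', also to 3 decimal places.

1 2.187 7.802 22.437
2 1.766 3.823 40.553
3 1.236 1.873 53.234
final: 53.234 4.244

Arc 1: start y=3.600, vy=9.080 → t=2.187, apex=7.802, x_land=22.437, impact vy=-12.372
  bounce: vy ← 0.7·12.372 = 8.661
Arc 2: start y=0.000, vy=8.661 → t=1.766, apex=3.823, x_land=40.553, impact vy=-8.661
  bounce: vy ← 0.7·8.661 = 6.063
Arc 3: start y=0.000, vy=6.063 → t=1.236, apex=1.873, x_land=53.234, impact vy=-6.063
  bounce: vy ← 0.7·6.063 = 4.244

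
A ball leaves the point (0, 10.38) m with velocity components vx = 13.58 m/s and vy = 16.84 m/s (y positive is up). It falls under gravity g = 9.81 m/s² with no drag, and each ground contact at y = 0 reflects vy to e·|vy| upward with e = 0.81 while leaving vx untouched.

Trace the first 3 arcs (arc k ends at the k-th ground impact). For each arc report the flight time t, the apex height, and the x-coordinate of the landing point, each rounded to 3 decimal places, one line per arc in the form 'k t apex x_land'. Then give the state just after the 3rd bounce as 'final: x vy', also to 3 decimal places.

Arc 1: start y=10.380, vy=16.840 → t=3.967, apex=24.834, x_land=53.868, impact vy=-22.074
  bounce: vy ← 0.81·22.074 = 17.880
Arc 2: start y=0.000, vy=17.880 → t=3.645, apex=16.294, x_land=103.370, impact vy=-17.880
  bounce: vy ← 0.81·17.880 = 14.482
Arc 3: start y=0.000, vy=14.482 → t=2.953, apex=10.690, x_land=143.466, impact vy=-14.482
  bounce: vy ← 0.81·14.482 = 11.731

1 3.967 24.834 53.868
2 3.645 16.294 103.370
3 2.953 10.690 143.466
final: 143.466 11.731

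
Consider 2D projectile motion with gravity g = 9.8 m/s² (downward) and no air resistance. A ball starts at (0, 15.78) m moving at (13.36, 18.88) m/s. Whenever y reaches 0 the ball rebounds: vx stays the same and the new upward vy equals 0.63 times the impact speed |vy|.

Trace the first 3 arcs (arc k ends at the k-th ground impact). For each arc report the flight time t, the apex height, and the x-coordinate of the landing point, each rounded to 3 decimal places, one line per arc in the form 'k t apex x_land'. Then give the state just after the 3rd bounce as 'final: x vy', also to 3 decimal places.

1 4.559 33.966 60.913
2 3.317 13.481 105.234
3 2.090 5.351 133.156
final: 133.156 6.452

Arc 1: start y=15.780, vy=18.880 → t=4.559, apex=33.966, x_land=60.913, impact vy=-25.802
  bounce: vy ← 0.63·25.802 = 16.255
Arc 2: start y=0.000, vy=16.255 → t=3.317, apex=13.481, x_land=105.234, impact vy=-16.255
  bounce: vy ← 0.63·16.255 = 10.241
Arc 3: start y=0.000, vy=10.241 → t=2.090, apex=5.351, x_land=133.156, impact vy=-10.241
  bounce: vy ← 0.63·10.241 = 6.452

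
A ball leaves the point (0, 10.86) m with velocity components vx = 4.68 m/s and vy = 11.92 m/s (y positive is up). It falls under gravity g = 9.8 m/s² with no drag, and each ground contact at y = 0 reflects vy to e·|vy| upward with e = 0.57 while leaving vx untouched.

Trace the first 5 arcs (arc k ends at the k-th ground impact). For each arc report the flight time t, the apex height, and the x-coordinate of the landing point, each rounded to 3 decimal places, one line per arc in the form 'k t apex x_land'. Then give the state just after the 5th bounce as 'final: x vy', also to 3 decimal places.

1 3.139 18.109 14.689
2 2.192 5.884 24.946
3 1.249 1.912 30.792
4 0.712 0.621 34.125
5 0.406 0.202 36.024
final: 36.024 1.134

Arc 1: start y=10.860, vy=11.920 → t=3.139, apex=18.109, x_land=14.689, impact vy=-18.840
  bounce: vy ← 0.57·18.840 = 10.739
Arc 2: start y=0.000, vy=10.739 → t=2.192, apex=5.884, x_land=24.946, impact vy=-10.739
  bounce: vy ← 0.57·10.739 = 6.121
Arc 3: start y=0.000, vy=6.121 → t=1.249, apex=1.912, x_land=30.792, impact vy=-6.121
  bounce: vy ← 0.57·6.121 = 3.489
Arc 4: start y=0.000, vy=3.489 → t=0.712, apex=0.621, x_land=34.125, impact vy=-3.489
  bounce: vy ← 0.57·3.489 = 1.989
Arc 5: start y=0.000, vy=1.989 → t=0.406, apex=0.202, x_land=36.024, impact vy=-1.989
  bounce: vy ← 0.57·1.989 = 1.134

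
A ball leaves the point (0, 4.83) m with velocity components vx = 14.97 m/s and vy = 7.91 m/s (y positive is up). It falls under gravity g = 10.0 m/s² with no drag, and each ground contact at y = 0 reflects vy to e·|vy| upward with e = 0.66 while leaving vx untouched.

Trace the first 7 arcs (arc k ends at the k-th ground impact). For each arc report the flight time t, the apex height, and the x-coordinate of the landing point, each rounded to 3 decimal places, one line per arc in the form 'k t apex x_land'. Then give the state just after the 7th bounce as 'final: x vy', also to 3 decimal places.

Arc 1: start y=4.830, vy=7.910 → t=2.053, apex=7.958, x_land=30.728, impact vy=-12.616
  bounce: vy ← 0.66·12.616 = 8.327
Arc 2: start y=0.000, vy=8.327 → t=1.665, apex=3.467, x_land=55.658, impact vy=-8.327
  bounce: vy ← 0.66·8.327 = 5.496
Arc 3: start y=0.000, vy=5.496 → t=1.099, apex=1.510, x_land=72.112, impact vy=-5.496
  bounce: vy ← 0.66·5.496 = 3.627
Arc 4: start y=0.000, vy=3.627 → t=0.725, apex=0.658, x_land=82.971, impact vy=-3.627
  bounce: vy ← 0.66·3.627 = 2.394
Arc 5: start y=0.000, vy=2.394 → t=0.479, apex=0.287, x_land=90.138, impact vy=-2.394
  bounce: vy ← 0.66·2.394 = 1.580
Arc 6: start y=0.000, vy=1.580 → t=0.316, apex=0.125, x_land=94.869, impact vy=-1.580
  bounce: vy ← 0.66·1.580 = 1.043
Arc 7: start y=0.000, vy=1.043 → t=0.209, apex=0.054, x_land=97.991, impact vy=-1.043
  bounce: vy ← 0.66·1.043 = 0.688

1 2.053 7.958 30.728
2 1.665 3.467 55.658
3 1.099 1.510 72.112
4 0.725 0.658 82.971
5 0.479 0.287 90.138
6 0.316 0.125 94.869
7 0.209 0.054 97.991
final: 97.991 0.688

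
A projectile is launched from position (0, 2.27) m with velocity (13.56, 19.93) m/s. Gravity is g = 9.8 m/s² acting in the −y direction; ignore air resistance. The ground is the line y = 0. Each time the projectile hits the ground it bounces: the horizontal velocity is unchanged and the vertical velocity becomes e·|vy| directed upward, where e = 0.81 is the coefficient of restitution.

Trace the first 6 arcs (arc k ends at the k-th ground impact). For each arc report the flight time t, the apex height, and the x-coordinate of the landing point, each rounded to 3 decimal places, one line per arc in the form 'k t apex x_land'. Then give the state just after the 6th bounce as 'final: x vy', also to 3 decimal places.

Arc 1: start y=2.270, vy=19.930 → t=4.178, apex=22.536, x_land=56.657, impact vy=-21.017
  bounce: vy ← 0.81·21.017 = 17.023
Arc 2: start y=0.000, vy=17.023 → t=3.474, apex=14.786, x_land=103.766, impact vy=-17.023
  bounce: vy ← 0.81·17.023 = 13.789
Arc 3: start y=0.000, vy=13.789 → t=2.814, apex=9.701, x_land=141.925, impact vy=-13.789
  bounce: vy ← 0.81·13.789 = 11.169
Arc 4: start y=0.000, vy=11.169 → t=2.279, apex=6.365, x_land=172.834, impact vy=-11.169
  bounce: vy ← 0.81·11.169 = 9.047
Arc 5: start y=0.000, vy=9.047 → t=1.846, apex=4.176, x_land=197.870, impact vy=-9.047
  bounce: vy ← 0.81·9.047 = 7.328
Arc 6: start y=0.000, vy=7.328 → t=1.496, apex=2.740, x_land=218.149, impact vy=-7.328
  bounce: vy ← 0.81·7.328 = 5.936

1 4.178 22.536 56.657
2 3.474 14.786 103.766
3 2.814 9.701 141.925
4 2.279 6.365 172.834
5 1.846 4.176 197.870
6 1.496 2.740 218.149
final: 218.149 5.936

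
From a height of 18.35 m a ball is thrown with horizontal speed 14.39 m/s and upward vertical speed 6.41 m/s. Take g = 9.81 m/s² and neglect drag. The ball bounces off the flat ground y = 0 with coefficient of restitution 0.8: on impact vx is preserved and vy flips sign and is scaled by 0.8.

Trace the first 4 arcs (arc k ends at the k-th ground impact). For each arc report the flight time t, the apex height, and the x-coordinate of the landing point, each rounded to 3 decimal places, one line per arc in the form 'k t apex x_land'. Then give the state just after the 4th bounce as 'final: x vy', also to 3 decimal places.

1 2.695 20.444 38.781
2 3.267 13.084 85.786
3 2.613 8.374 123.390
4 2.091 5.359 153.474
final: 153.474 8.203

Arc 1: start y=18.350, vy=6.410 → t=2.695, apex=20.444, x_land=38.781, impact vy=-20.028
  bounce: vy ← 0.8·20.028 = 16.022
Arc 2: start y=0.000, vy=16.022 → t=3.267, apex=13.084, x_land=85.786, impact vy=-16.022
  bounce: vy ← 0.8·16.022 = 12.818
Arc 3: start y=0.000, vy=12.818 → t=2.613, apex=8.374, x_land=123.390, impact vy=-12.818
  bounce: vy ← 0.8·12.818 = 10.254
Arc 4: start y=0.000, vy=10.254 → t=2.091, apex=5.359, x_land=153.474, impact vy=-10.254
  bounce: vy ← 0.8·10.254 = 8.203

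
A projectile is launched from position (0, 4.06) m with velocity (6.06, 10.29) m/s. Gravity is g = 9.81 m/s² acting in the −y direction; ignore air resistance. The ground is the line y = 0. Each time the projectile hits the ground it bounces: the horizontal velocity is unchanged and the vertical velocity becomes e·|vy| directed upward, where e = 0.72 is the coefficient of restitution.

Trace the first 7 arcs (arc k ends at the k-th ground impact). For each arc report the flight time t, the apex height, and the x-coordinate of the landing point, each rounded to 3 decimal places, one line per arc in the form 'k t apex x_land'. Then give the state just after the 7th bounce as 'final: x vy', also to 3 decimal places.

1 2.437 9.457 14.771
2 1.999 4.902 26.888
3 1.440 2.541 35.612
4 1.037 1.317 41.893
5 0.746 0.683 46.416
6 0.537 0.354 49.672
7 0.387 0.184 52.016
final: 52.016 1.366

Arc 1: start y=4.060, vy=10.290 → t=2.437, apex=9.457, x_land=14.771, impact vy=-13.621
  bounce: vy ← 0.72·13.621 = 9.807
Arc 2: start y=0.000, vy=9.807 → t=1.999, apex=4.902, x_land=26.888, impact vy=-9.807
  bounce: vy ← 0.72·9.807 = 7.061
Arc 3: start y=0.000, vy=7.061 → t=1.440, apex=2.541, x_land=35.612, impact vy=-7.061
  bounce: vy ← 0.72·7.061 = 5.084
Arc 4: start y=0.000, vy=5.084 → t=1.037, apex=1.317, x_land=41.893, impact vy=-5.084
  bounce: vy ← 0.72·5.084 = 3.661
Arc 5: start y=0.000, vy=3.661 → t=0.746, apex=0.683, x_land=46.416, impact vy=-3.661
  bounce: vy ← 0.72·3.661 = 2.636
Arc 6: start y=0.000, vy=2.636 → t=0.537, apex=0.354, x_land=49.672, impact vy=-2.636
  bounce: vy ← 0.72·2.636 = 1.898
Arc 7: start y=0.000, vy=1.898 → t=0.387, apex=0.184, x_land=52.016, impact vy=-1.898
  bounce: vy ← 0.72·1.898 = 1.366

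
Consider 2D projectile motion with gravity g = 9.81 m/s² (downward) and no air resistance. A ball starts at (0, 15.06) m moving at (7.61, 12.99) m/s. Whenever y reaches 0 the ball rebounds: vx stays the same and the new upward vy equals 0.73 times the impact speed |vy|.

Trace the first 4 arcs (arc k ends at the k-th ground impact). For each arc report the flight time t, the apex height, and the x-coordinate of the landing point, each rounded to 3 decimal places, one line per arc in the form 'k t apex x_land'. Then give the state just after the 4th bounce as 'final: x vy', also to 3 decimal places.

1 3.520 23.660 26.791
2 3.207 12.609 51.193
3 2.341 6.719 69.007
4 1.709 3.581 82.010
final: 82.010 6.119

Arc 1: start y=15.060, vy=12.990 → t=3.520, apex=23.660, x_land=26.791, impact vy=-21.546
  bounce: vy ← 0.73·21.546 = 15.728
Arc 2: start y=0.000, vy=15.728 → t=3.207, apex=12.609, x_land=51.193, impact vy=-15.728
  bounce: vy ← 0.73·15.728 = 11.482
Arc 3: start y=0.000, vy=11.482 → t=2.341, apex=6.719, x_land=69.007, impact vy=-11.482
  bounce: vy ← 0.73·11.482 = 8.382
Arc 4: start y=0.000, vy=8.382 → t=1.709, apex=3.581, x_land=82.010, impact vy=-8.382
  bounce: vy ← 0.73·8.382 = 6.119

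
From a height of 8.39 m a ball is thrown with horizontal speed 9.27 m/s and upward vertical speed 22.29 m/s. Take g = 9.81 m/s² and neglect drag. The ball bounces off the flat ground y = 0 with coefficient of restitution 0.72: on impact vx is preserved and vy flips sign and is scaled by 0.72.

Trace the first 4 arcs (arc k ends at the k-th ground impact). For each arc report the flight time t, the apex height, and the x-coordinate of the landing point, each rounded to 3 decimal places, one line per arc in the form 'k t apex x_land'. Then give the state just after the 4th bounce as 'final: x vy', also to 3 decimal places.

Arc 1: start y=8.390, vy=22.290 → t=4.894, apex=33.713, x_land=45.366, impact vy=-25.719
  bounce: vy ← 0.72·25.719 = 18.518
Arc 2: start y=0.000, vy=18.518 → t=3.775, apex=17.477, x_land=80.363, impact vy=-18.518
  bounce: vy ← 0.72·18.518 = 13.333
Arc 3: start y=0.000, vy=13.333 → t=2.718, apex=9.060, x_land=105.560, impact vy=-13.333
  bounce: vy ← 0.72·13.333 = 9.599
Arc 4: start y=0.000, vy=9.599 → t=1.957, apex=4.697, x_land=123.702, impact vy=-9.599
  bounce: vy ← 0.72·9.599 = 6.912

1 4.894 33.713 45.366
2 3.775 17.477 80.363
3 2.718 9.060 105.560
4 1.957 4.697 123.702
final: 123.702 6.912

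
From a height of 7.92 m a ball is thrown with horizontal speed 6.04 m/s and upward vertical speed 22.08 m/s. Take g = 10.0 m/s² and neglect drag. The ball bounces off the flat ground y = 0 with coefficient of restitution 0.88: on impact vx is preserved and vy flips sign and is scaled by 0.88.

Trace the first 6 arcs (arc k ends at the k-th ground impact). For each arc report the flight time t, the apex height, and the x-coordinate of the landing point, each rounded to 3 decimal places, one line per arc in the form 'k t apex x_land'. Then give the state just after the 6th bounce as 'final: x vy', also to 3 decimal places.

1 4.750 32.296 28.687
2 4.473 25.010 55.704
3 3.936 19.368 79.479
4 3.464 14.999 100.402
5 3.048 11.615 118.813
6 2.682 8.995 135.015
final: 135.015 11.803

Arc 1: start y=7.920, vy=22.080 → t=4.750, apex=32.296, x_land=28.687, impact vy=-25.415
  bounce: vy ← 0.88·25.415 = 22.365
Arc 2: start y=0.000, vy=22.365 → t=4.473, apex=25.010, x_land=55.704, impact vy=-22.365
  bounce: vy ← 0.88·22.365 = 19.681
Arc 3: start y=0.000, vy=19.681 → t=3.936, apex=19.368, x_land=79.479, impact vy=-19.681
  bounce: vy ← 0.88·19.681 = 17.320
Arc 4: start y=0.000, vy=17.320 → t=3.464, apex=14.999, x_land=100.402, impact vy=-17.320
  bounce: vy ← 0.88·17.320 = 15.241
Arc 5: start y=0.000, vy=15.241 → t=3.048, apex=11.615, x_land=118.813, impact vy=-15.241
  bounce: vy ← 0.88·15.241 = 13.412
Arc 6: start y=0.000, vy=13.412 → t=2.682, apex=8.995, x_land=135.015, impact vy=-13.412
  bounce: vy ← 0.88·13.412 = 11.803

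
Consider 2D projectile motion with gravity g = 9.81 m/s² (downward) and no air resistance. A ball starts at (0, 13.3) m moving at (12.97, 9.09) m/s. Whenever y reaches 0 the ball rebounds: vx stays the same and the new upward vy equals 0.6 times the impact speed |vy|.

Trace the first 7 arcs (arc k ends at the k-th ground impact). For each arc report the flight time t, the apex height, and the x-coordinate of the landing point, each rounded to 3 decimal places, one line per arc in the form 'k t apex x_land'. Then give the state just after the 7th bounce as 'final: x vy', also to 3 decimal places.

Arc 1: start y=13.300, vy=9.090 → t=2.816, apex=17.511, x_land=36.525, impact vy=-18.536
  bounce: vy ← 0.6·18.536 = 11.121
Arc 2: start y=0.000, vy=11.121 → t=2.267, apex=6.304, x_land=65.932, impact vy=-11.121
  bounce: vy ← 0.6·11.121 = 6.673
Arc 3: start y=0.000, vy=6.673 → t=1.360, apex=2.269, x_land=83.577, impact vy=-6.673
  bounce: vy ← 0.6·6.673 = 4.004
Arc 4: start y=0.000, vy=4.004 → t=0.816, apex=0.817, x_land=94.164, impact vy=-4.004
  bounce: vy ← 0.6·4.004 = 2.402
Arc 5: start y=0.000, vy=2.402 → t=0.490, apex=0.294, x_land=100.516, impact vy=-2.402
  bounce: vy ← 0.6·2.402 = 1.441
Arc 6: start y=0.000, vy=1.441 → t=0.294, apex=0.106, x_land=104.327, impact vy=-1.441
  bounce: vy ← 0.6·1.441 = 0.865
Arc 7: start y=0.000, vy=0.865 → t=0.176, apex=0.038, x_land=106.614, impact vy=-0.865
  bounce: vy ← 0.6·0.865 = 0.519

1 2.816 17.511 36.525
2 2.267 6.304 65.932
3 1.360 2.269 83.577
4 0.816 0.817 94.164
5 0.490 0.294 100.516
6 0.294 0.106 104.327
7 0.176 0.038 106.614
final: 106.614 0.519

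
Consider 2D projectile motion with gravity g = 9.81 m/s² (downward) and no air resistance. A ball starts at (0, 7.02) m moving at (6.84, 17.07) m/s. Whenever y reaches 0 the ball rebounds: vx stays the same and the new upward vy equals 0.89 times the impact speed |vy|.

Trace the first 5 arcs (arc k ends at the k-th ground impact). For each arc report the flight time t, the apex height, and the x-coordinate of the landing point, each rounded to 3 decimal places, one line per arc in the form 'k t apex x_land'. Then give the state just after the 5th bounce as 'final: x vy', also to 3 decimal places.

1 3.852 21.871 26.346
2 3.759 17.324 52.055
3 3.345 13.723 74.937
4 2.977 10.870 95.301
5 2.650 8.610 113.426
final: 113.426 11.567

Arc 1: start y=7.020, vy=17.070 → t=3.852, apex=21.871, x_land=26.346, impact vy=-20.715
  bounce: vy ← 0.89·20.715 = 18.436
Arc 2: start y=0.000, vy=18.436 → t=3.759, apex=17.324, x_land=52.055, impact vy=-18.436
  bounce: vy ← 0.89·18.436 = 16.408
Arc 3: start y=0.000, vy=16.408 → t=3.345, apex=13.723, x_land=74.937, impact vy=-16.408
  bounce: vy ← 0.89·16.408 = 14.604
Arc 4: start y=0.000, vy=14.604 → t=2.977, apex=10.870, x_land=95.301, impact vy=-14.604
  bounce: vy ← 0.89·14.604 = 12.997
Arc 5: start y=0.000, vy=12.997 → t=2.650, apex=8.610, x_land=113.426, impact vy=-12.997
  bounce: vy ← 0.89·12.997 = 11.567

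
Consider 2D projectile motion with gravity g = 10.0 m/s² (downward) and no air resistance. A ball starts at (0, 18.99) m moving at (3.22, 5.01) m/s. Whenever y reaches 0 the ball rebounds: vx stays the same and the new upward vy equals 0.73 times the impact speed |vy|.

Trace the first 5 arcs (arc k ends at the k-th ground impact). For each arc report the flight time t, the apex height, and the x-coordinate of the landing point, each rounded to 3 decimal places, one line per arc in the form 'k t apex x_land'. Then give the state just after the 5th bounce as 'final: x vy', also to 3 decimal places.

1 2.513 20.245 8.093
2 2.938 10.789 17.552
3 2.145 5.749 24.458
4 1.566 3.064 29.499
5 1.143 1.633 33.179
final: 33.179 4.171

Arc 1: start y=18.990, vy=5.010 → t=2.513, apex=20.245, x_land=8.093, impact vy=-20.122
  bounce: vy ← 0.73·20.122 = 14.689
Arc 2: start y=0.000, vy=14.689 → t=2.938, apex=10.789, x_land=17.552, impact vy=-14.689
  bounce: vy ← 0.73·14.689 = 10.723
Arc 3: start y=0.000, vy=10.723 → t=2.145, apex=5.749, x_land=24.458, impact vy=-10.723
  bounce: vy ← 0.73·10.723 = 7.828
Arc 4: start y=0.000, vy=7.828 → t=1.566, apex=3.064, x_land=29.499, impact vy=-7.828
  bounce: vy ← 0.73·7.828 = 5.714
Arc 5: start y=0.000, vy=5.714 → t=1.143, apex=1.633, x_land=33.179, impact vy=-5.714
  bounce: vy ← 0.73·5.714 = 4.171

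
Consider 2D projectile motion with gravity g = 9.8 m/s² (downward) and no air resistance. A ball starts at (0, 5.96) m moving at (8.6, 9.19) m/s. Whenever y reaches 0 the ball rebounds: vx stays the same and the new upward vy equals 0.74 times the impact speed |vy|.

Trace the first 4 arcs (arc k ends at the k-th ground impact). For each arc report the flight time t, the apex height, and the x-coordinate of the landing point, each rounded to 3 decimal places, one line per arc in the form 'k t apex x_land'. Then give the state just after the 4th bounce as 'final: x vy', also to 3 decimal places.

1 2.385 10.269 20.515
2 2.143 5.623 38.940
3 1.585 3.079 52.575
4 1.173 1.686 62.665
final: 62.665 4.254

Arc 1: start y=5.960, vy=9.190 → t=2.385, apex=10.269, x_land=20.515, impact vy=-14.187
  bounce: vy ← 0.74·14.187 = 10.498
Arc 2: start y=0.000, vy=10.498 → t=2.143, apex=5.623, x_land=38.940, impact vy=-10.498
  bounce: vy ← 0.74·10.498 = 7.769
Arc 3: start y=0.000, vy=7.769 → t=1.585, apex=3.079, x_land=52.575, impact vy=-7.769
  bounce: vy ← 0.74·7.769 = 5.749
Arc 4: start y=0.000, vy=5.749 → t=1.173, apex=1.686, x_land=62.665, impact vy=-5.749
  bounce: vy ← 0.74·5.749 = 4.254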